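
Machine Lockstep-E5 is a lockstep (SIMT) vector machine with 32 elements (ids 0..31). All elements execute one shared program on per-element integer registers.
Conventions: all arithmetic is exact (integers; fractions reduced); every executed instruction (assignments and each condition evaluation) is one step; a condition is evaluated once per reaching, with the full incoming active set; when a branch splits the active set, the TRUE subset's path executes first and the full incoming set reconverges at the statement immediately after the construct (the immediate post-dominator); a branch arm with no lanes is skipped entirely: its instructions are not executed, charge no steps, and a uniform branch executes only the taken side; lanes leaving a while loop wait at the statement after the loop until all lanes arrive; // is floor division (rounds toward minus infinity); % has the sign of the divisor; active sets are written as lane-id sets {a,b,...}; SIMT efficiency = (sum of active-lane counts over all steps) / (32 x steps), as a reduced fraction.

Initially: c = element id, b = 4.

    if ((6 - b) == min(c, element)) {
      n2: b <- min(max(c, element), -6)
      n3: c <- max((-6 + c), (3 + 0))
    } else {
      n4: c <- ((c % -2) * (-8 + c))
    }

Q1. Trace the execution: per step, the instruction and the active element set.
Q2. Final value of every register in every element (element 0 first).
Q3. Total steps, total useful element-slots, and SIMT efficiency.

step 0: eval ((6 - b) == min(c, element)) {0,1,2,3,4,5,6,7,8,9,10,11,12,13,14,15,16,17,18,19,20,21,22,23,24,25,26,27,28,29,30,31}
step 1: b <- min(max(c, element), -6) {2}
step 2: c <- max((-6 + c), (3 + 0))  {2}
step 3: c <- ((c % -2) * (-8 + c))   {0,1,3,4,5,6,7,8,9,10,11,12,13,14,15,16,17,18,19,20,21,22,23,24,25,26,27,28,29,30,31}

Answer: 4 steps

c: 0,7,3,5,0,3,0,1,0,-1,0,-3,0,-5,0,-7,0,-9,0,-11,0,-13,0,-15,0,-17,0,-19,0,-21,0,-23
b: 4,4,-6,4,4,4,4,4,4,4,4,4,4,4,4,4,4,4,4,4,4,4,4,4,4,4,4,4,4,4,4,4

steps = 4; useful = 65; efficiency = 65/128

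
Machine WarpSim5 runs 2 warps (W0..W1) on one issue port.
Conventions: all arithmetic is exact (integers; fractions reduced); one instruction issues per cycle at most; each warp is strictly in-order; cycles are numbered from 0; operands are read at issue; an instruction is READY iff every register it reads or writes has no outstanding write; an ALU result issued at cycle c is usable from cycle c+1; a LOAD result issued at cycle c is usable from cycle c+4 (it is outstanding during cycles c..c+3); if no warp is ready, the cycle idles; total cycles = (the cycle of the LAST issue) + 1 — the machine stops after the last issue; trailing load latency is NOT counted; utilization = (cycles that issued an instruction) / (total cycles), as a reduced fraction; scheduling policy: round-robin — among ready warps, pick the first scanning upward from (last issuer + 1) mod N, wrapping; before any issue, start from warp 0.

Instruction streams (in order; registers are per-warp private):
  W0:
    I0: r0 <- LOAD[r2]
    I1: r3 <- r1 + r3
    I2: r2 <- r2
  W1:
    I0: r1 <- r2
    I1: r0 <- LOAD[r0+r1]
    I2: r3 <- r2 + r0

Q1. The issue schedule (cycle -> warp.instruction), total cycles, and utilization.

cycle 0: W0.I0
cycle 1: W1.I0
cycle 2: W0.I1
cycle 3: W1.I1
cycle 4: W0.I2
cycle 5: idle
cycle 6: idle
cycle 7: W1.I2

Answer: 8 cycles, utilization 3/4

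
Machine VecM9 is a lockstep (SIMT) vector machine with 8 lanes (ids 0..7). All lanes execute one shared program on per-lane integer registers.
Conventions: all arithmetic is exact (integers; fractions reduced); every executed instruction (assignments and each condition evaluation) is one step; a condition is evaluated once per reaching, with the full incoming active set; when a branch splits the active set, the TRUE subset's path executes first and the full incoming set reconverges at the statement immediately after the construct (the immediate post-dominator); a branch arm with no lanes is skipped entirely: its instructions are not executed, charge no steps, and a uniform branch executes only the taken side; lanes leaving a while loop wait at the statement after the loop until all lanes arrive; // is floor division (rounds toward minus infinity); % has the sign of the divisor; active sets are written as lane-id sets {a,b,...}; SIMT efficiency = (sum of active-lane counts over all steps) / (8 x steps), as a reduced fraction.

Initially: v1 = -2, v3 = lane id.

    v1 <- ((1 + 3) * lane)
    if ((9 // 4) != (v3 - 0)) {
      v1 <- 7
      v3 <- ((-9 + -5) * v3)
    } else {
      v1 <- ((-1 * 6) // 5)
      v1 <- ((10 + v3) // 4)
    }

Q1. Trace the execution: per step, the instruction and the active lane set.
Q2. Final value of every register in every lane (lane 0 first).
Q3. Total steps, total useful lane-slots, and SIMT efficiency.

step 0: v1 <- ((1 + 3) * lane)       {0,1,2,3,4,5,6,7}
step 1: eval ((9 // 4) != (v3 - 0))  {0,1,2,3,4,5,6,7}
step 2: v1 <- 7                      {0,1,3,4,5,6,7}
step 3: v3 <- ((-9 + -5) * v3)       {0,1,3,4,5,6,7}
step 4: v1 <- ((-1 * 6) // 5)        {2}
step 5: v1 <- ((10 + v3) // 4)       {2}

Answer: 6 steps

v1: 7,7,3,7,7,7,7,7
v3: 0,-14,2,-42,-56,-70,-84,-98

steps = 6; useful = 32; efficiency = 32/48 = 2/3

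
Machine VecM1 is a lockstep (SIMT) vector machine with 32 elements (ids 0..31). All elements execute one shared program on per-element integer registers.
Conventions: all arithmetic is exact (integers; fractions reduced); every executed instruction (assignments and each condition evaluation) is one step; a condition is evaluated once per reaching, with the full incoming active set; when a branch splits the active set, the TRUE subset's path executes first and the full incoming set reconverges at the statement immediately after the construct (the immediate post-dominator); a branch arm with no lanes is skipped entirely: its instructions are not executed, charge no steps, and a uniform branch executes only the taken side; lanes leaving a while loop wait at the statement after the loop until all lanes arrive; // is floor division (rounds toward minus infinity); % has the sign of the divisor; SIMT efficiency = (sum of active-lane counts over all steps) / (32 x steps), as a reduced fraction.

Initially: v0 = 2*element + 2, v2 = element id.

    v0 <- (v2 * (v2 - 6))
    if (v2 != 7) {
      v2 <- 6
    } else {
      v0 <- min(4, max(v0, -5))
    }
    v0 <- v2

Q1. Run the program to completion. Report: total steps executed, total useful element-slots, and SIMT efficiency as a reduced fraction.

Answer: 5 steps, 128 useful, 4/5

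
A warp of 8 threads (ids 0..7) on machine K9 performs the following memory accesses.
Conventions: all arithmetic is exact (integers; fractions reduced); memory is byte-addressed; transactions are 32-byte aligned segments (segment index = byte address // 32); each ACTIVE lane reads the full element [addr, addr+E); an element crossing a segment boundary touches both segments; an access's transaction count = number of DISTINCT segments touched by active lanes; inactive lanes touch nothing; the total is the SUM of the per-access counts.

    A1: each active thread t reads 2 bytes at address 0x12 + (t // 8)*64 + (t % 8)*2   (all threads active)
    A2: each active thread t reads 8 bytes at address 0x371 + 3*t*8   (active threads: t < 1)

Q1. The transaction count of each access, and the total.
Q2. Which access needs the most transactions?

A1: 2 transactions
A2: 1 transaction

Answer: 2,1; total 3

Answer: A1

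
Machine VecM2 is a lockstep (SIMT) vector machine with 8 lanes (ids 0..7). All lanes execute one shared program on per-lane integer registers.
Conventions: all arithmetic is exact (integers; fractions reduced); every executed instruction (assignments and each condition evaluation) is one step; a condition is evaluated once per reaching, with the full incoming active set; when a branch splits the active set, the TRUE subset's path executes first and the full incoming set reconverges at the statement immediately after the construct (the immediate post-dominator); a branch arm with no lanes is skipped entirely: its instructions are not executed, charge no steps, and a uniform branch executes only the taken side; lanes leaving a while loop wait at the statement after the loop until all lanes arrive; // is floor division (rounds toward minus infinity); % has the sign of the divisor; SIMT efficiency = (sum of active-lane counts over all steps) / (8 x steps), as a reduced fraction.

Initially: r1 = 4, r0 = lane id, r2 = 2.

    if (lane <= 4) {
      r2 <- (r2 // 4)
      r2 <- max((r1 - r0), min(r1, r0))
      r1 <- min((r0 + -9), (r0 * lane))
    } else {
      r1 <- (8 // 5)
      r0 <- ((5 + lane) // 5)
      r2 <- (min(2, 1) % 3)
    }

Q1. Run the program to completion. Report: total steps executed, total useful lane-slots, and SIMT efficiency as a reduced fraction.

Answer: 7 steps, 32 useful, 4/7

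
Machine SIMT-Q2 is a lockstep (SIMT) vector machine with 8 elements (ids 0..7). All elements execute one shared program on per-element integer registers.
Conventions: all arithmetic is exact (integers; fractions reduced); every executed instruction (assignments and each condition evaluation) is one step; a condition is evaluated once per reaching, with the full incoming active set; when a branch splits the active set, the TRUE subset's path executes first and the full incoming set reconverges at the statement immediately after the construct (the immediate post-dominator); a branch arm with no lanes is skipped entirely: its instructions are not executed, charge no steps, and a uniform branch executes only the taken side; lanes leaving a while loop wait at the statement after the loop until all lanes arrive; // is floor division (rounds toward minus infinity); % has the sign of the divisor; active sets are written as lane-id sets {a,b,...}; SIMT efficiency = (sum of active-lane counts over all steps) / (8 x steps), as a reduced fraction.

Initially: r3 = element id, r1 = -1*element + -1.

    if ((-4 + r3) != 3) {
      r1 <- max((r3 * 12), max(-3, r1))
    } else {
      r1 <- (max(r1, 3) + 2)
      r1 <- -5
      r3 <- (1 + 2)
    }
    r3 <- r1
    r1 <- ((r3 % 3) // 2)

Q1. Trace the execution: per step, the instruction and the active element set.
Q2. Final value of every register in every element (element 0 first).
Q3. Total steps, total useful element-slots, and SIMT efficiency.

step 0: eval ((-4 + r3) != 3)        {0,1,2,3,4,5,6,7}
step 1: r1 <- max((r3 * 12), max(-3, r1)) {0,1,2,3,4,5,6}
step 2: r1 <- (max(r1, 3) + 2)       {7}
step 3: r1 <- -5                     {7}
step 4: r3 <- (1 + 2)                {7}
step 5: r3 <- r1                     {0,1,2,3,4,5,6,7}
step 6: r1 <- ((r3 % 3) // 2)        {0,1,2,3,4,5,6,7}

Answer: 7 steps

r3: 0,12,24,36,48,60,72,-5
r1: 0,0,0,0,0,0,0,0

steps = 7; useful = 34; efficiency = 34/56 = 17/28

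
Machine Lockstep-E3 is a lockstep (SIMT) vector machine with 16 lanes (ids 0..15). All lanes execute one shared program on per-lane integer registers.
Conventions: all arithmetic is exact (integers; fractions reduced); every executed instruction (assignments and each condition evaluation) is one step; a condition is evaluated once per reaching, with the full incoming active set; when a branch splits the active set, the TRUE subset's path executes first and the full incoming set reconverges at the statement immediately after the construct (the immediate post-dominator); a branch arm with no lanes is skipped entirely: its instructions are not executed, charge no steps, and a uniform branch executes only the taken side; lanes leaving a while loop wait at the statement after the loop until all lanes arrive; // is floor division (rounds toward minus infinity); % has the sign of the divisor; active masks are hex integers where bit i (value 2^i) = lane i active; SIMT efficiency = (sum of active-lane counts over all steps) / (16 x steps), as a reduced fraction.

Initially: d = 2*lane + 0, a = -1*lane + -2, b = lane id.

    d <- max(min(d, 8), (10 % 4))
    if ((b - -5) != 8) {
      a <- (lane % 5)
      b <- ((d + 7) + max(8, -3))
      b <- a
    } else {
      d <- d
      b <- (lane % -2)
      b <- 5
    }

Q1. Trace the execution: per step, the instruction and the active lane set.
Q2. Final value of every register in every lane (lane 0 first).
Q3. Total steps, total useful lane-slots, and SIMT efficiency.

step 0: d <- max(min(d, 8), (10 % 4)) 0xffff
step 1: eval ((b - -5) != 8)         0xffff
step 2: a <- (lane % 5)              0xfff7
step 3: b <- ((d + 7) + max(8, -3))  0xfff7
step 4: b <- a                       0xfff7
step 5: d <- d                       0x0008
step 6: b <- (lane % -2)             0x0008
step 7: b <- 5                       0x0008

Answer: 8 steps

d: 2,2,4,6,8,8,8,8,8,8,8,8,8,8,8,8
a: 0,1,2,-5,4,0,1,2,3,4,0,1,2,3,4,0
b: 0,1,2,5,4,0,1,2,3,4,0,1,2,3,4,0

steps = 8; useful = 80; efficiency = 80/128 = 5/8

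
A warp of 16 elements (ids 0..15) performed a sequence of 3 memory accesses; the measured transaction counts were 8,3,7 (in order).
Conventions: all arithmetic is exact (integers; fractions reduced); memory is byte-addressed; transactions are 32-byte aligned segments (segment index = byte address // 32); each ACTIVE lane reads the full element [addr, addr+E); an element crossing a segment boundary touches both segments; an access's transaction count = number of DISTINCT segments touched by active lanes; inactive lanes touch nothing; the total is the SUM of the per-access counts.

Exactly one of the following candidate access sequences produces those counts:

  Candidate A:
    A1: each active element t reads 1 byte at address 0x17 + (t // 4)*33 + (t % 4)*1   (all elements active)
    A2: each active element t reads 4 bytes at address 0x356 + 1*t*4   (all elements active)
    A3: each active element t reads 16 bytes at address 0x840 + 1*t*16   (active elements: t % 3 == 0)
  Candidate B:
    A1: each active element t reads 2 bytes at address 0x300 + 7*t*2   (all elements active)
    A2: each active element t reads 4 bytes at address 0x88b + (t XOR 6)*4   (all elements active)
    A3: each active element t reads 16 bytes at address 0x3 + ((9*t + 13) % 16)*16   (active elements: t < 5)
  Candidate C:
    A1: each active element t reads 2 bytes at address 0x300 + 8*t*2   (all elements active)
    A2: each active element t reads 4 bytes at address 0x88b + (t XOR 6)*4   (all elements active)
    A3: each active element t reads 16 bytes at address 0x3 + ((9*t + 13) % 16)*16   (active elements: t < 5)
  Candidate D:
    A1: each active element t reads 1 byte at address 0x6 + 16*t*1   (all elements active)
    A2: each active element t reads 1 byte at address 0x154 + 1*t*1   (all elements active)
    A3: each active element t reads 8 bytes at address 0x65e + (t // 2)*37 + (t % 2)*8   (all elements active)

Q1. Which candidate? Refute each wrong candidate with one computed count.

A: A1 gives 4 transactions, not 8
B: A1 gives 7 transactions, not 8
D: A2 gives 2 transactions, not 3
C: all counts match (8,3,7)

Answer: C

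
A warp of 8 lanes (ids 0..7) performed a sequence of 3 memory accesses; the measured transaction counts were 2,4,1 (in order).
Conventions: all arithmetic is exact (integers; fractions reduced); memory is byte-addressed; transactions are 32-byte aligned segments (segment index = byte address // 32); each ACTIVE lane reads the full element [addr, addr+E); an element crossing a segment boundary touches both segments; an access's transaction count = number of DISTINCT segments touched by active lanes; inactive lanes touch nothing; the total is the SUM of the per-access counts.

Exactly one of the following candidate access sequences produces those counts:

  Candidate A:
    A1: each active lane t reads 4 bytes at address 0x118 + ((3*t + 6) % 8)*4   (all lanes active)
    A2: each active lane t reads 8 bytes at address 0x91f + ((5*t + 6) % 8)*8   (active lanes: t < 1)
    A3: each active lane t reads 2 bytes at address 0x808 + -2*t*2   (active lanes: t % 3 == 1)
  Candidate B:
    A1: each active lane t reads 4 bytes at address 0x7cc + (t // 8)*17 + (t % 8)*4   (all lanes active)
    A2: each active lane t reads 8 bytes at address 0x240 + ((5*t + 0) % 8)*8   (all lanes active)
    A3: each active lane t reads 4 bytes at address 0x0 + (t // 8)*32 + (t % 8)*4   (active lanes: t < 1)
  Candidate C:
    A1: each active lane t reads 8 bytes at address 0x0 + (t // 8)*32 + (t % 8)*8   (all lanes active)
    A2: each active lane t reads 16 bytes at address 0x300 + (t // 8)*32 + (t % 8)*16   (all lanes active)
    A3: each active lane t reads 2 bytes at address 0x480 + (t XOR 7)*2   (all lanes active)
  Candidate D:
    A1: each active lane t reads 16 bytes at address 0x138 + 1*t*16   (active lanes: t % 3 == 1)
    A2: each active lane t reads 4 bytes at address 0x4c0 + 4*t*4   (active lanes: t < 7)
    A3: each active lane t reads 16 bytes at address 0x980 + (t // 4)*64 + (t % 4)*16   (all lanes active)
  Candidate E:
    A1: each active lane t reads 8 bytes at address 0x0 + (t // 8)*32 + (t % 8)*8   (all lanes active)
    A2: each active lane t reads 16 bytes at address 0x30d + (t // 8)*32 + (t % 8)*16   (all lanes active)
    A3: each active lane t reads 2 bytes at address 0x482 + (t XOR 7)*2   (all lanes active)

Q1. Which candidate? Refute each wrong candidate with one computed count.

A: A2 gives 1 transaction, not 4
B: A2 gives 2 transactions, not 4
D: A1 gives 4 transactions, not 2
E: A2 gives 5 transactions, not 4
C: all counts match (2,4,1)

Answer: C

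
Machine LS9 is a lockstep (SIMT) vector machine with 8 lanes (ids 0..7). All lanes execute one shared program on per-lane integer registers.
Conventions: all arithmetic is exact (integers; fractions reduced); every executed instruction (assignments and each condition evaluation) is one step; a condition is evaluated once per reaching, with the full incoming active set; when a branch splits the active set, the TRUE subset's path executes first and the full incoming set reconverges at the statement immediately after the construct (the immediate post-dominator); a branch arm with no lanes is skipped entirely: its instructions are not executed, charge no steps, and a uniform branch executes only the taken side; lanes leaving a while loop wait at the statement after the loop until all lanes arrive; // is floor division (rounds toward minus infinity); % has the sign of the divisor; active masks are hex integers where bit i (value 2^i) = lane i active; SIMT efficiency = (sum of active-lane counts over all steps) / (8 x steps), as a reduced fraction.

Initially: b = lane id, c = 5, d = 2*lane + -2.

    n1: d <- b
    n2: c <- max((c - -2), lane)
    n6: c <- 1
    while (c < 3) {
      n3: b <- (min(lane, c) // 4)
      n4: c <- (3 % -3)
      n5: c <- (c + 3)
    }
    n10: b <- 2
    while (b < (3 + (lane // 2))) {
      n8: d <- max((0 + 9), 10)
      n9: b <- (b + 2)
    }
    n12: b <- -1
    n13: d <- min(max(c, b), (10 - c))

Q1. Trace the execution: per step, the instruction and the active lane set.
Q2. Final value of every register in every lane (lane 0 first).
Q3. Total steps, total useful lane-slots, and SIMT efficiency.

step 0: d <- b                       0xff
step 1: c <- max((c - -2), lane)     0xff
step 2: c <- 1                       0xff
step 3: eval (c < 3)                 0xff
step 4: b <- (min(lane, c) // 4)     0xff
step 5: c <- (3 % -3)                0xff
step 6: c <- (c + 3)                 0xff
step 7: eval (c < 3)                 0xff
step 8: b <- 2                       0xff
step 9: eval (b < (3 + (lane // 2))) 0xff
step 10: d <- max((0 + 9), 10)        0xff
step 11: b <- (b + 2)                 0xff
step 12: eval (b < (3 + (lane // 2))) 0xff
step 13: d <- max((0 + 9), 10)        0xf0
step 14: b <- (b + 2)                 0xf0
step 15: eval (b < (3 + (lane // 2))) 0xf0
step 16: b <- -1                      0xff
step 17: d <- min(max(c, b), (10 - c)) 0xff

Answer: 18 steps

b: -1,-1,-1,-1,-1,-1,-1,-1
c: 3,3,3,3,3,3,3,3
d: 3,3,3,3,3,3,3,3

steps = 18; useful = 132; efficiency = 132/144 = 11/12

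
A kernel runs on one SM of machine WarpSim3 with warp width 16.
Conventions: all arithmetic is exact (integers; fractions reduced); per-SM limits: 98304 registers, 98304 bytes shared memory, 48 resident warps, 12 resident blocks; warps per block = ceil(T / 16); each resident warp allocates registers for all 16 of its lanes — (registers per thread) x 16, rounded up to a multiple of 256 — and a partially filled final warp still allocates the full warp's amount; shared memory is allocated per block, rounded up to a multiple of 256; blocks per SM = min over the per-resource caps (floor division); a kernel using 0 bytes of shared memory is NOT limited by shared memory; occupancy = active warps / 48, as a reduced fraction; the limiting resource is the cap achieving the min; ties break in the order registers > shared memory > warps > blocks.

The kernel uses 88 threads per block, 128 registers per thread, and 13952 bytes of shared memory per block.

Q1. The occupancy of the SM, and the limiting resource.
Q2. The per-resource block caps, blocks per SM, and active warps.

Answer: occupancy 3/4, limited by shared memory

registers: 8 blocks
shared memory: 6 blocks
warps: 8 blocks
blocks: 12 blocks

Answer: 6 blocks, 36 active warps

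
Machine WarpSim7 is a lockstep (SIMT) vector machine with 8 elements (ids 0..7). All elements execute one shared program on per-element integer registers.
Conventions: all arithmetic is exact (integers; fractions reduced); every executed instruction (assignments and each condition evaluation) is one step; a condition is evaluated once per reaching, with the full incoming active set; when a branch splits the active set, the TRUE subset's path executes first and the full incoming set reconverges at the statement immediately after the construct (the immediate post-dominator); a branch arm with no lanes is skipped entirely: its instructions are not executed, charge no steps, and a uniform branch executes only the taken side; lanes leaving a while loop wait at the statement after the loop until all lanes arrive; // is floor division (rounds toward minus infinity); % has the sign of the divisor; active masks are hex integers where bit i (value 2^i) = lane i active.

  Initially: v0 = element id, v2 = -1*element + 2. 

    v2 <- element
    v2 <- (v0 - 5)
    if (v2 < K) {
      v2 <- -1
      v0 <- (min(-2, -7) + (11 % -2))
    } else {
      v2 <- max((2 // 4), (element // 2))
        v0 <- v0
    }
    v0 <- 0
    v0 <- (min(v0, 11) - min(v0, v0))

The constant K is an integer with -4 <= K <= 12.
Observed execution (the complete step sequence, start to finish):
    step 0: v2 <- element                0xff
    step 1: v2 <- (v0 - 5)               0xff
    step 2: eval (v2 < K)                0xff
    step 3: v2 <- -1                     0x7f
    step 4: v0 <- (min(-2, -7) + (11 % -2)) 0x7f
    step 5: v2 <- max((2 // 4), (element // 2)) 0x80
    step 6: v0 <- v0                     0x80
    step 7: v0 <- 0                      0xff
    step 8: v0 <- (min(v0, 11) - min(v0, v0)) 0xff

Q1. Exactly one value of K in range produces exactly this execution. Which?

Answer: K = 2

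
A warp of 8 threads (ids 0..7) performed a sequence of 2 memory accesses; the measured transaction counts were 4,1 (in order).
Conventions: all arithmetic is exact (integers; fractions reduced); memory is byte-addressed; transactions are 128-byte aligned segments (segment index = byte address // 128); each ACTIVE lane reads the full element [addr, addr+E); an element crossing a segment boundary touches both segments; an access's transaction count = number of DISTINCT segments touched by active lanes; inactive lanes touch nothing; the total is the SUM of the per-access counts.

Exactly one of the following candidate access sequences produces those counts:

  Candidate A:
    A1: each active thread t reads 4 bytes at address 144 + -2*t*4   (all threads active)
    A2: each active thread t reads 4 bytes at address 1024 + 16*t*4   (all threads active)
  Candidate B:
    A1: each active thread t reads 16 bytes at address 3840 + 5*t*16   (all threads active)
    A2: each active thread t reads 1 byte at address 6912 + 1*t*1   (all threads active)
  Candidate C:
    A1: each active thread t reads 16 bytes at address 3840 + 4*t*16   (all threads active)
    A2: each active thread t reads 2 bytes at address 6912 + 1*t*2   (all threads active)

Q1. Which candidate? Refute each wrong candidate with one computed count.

A: A1 gives 2 transactions, not 4
B: A1 gives 5 transactions, not 4
C: all counts match (4,1)

Answer: C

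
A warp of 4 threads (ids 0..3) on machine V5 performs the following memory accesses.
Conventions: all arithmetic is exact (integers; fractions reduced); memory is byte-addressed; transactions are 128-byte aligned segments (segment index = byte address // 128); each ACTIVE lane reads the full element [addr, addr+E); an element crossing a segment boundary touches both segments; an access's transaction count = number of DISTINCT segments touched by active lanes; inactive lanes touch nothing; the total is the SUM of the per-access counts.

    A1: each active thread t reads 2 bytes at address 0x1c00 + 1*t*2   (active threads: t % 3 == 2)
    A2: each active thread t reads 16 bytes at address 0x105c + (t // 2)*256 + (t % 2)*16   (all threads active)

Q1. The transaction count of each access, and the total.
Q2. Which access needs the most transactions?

A1: 1 transaction
A2: 2 transactions

Answer: 1,2; total 3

Answer: A2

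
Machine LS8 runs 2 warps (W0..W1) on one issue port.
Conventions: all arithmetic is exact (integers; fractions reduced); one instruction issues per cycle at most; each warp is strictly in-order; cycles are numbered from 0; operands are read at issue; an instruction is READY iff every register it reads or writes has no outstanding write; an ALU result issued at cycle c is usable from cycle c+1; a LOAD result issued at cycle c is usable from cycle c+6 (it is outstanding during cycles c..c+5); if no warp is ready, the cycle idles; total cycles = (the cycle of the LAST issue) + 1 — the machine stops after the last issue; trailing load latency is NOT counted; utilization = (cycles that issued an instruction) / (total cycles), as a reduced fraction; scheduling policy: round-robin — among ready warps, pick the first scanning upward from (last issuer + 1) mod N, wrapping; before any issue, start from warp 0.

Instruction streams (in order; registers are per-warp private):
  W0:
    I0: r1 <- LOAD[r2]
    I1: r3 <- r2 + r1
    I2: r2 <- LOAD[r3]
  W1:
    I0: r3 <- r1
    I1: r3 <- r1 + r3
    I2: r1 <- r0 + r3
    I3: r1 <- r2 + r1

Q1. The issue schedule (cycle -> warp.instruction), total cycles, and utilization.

cycle 0: W0.I0
cycle 1: W1.I0
cycle 2: W1.I1
cycle 3: W1.I2
cycle 4: W1.I3
cycle 5: idle
cycle 6: W0.I1
cycle 7: W0.I2

Answer: 8 cycles, utilization 7/8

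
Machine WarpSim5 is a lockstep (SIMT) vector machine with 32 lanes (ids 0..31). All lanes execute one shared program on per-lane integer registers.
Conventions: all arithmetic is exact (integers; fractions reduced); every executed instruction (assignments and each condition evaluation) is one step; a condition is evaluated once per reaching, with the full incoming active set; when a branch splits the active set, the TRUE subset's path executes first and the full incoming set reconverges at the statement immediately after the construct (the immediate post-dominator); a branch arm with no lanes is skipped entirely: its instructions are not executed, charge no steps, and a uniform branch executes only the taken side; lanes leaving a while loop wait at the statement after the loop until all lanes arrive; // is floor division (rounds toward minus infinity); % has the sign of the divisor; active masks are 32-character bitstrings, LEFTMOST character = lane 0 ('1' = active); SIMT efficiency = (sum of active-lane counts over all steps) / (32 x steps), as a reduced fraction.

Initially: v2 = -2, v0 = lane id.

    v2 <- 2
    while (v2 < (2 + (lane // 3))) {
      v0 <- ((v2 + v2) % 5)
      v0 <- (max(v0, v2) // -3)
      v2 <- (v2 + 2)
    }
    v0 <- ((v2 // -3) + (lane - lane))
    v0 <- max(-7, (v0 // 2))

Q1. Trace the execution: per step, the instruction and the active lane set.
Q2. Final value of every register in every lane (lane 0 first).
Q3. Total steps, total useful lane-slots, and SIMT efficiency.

step 0: v2 <- 2                      11111111111111111111111111111111
step 1: eval (v2 < (2 + (lane // 3))) 11111111111111111111111111111111
step 2: v0 <- ((v2 + v2) % 5)        00011111111111111111111111111111
step 3: v0 <- (max(v0, v2) // -3)    00011111111111111111111111111111
step 4: v2 <- (v2 + 2)               00011111111111111111111111111111
step 5: eval (v2 < (2 + (lane // 3))) 00011111111111111111111111111111
step 6: v0 <- ((v2 + v2) % 5)        00000000011111111111111111111111
step 7: v0 <- (max(v0, v2) // -3)    00000000011111111111111111111111
step 8: v2 <- (v2 + 2)               00000000011111111111111111111111
step 9: eval (v2 < (2 + (lane // 3))) 00000000011111111111111111111111
step 10: v0 <- ((v2 + v2) % 5)        00000000000000011111111111111111
step 11: v0 <- (max(v0, v2) // -3)    00000000000000011111111111111111
step 12: v2 <- (v2 + 2)               00000000000000011111111111111111
step 13: eval (v2 < (2 + (lane // 3))) 00000000000000011111111111111111
step 14: v0 <- ((v2 + v2) % 5)        00000000000000000000011111111111
step 15: v0 <- (max(v0, v2) // -3)    00000000000000000000011111111111
step 16: v2 <- (v2 + 2)               00000000000000000000011111111111
step 17: eval (v2 < (2 + (lane // 3))) 00000000000000000000011111111111
step 18: v0 <- ((v2 + v2) % 5)        00000000000000000000000000011111
step 19: v0 <- (max(v0, v2) // -3)    00000000000000000000000000011111
step 20: v2 <- (v2 + 2)               00000000000000000000000000011111
step 21: eval (v2 < (2 + (lane // 3))) 00000000000000000000000000011111
step 22: v0 <- ((v2 // -3) + (lane - lane)) 11111111111111111111111111111111
step 23: v0 <- max(-7, (v0 // 2))     11111111111111111111111111111111

Answer: 24 steps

v2: 2,2,2,4,4,4,4,4,4,6,6,6,6,6,6,8,8,8,8,8,8,10,10,10,10,10,10,12,12,12,12,12
v0: -1,-1,-1,-1,-1,-1,-1,-1,-1,-1,-1,-1,-1,-1,-1,-2,-2,-2,-2,-2,-2,-2,-2,-2,-2,-2,-2,-2,-2,-2,-2,-2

steps = 24; useful = 468; efficiency = 468/768 = 39/64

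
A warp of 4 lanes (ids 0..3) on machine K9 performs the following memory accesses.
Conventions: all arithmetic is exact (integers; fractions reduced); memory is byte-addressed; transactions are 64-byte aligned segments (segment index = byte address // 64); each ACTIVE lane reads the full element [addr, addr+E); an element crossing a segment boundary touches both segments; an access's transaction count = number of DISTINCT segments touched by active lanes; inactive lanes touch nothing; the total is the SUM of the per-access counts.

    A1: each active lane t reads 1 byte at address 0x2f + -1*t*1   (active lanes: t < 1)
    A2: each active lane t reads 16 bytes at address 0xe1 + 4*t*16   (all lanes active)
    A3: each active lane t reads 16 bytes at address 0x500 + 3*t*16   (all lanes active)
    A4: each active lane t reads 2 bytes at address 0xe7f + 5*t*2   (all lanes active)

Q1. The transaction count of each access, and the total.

A1: 1 transaction
A2: 4 transactions
A3: 3 transactions
A4: 2 transactions

Answer: 1,4,3,2; total 10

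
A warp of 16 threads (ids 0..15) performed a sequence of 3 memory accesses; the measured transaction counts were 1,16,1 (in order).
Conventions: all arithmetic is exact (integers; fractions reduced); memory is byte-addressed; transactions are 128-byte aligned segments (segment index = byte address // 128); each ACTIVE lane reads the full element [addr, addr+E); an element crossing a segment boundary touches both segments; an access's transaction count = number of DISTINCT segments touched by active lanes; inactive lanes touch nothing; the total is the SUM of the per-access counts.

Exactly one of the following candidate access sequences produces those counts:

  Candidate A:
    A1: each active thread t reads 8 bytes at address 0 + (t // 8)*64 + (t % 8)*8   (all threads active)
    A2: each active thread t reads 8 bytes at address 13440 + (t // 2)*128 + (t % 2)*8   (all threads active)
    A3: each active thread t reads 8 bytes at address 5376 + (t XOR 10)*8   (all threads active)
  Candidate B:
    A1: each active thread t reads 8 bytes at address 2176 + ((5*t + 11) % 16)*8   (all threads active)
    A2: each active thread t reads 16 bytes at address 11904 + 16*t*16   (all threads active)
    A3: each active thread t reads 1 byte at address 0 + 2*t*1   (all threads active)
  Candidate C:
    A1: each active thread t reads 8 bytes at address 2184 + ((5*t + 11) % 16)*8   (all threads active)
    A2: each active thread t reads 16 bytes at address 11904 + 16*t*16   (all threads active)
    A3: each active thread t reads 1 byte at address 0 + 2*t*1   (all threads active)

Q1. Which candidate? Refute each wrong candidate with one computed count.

A: A2 gives 8 transactions, not 16
C: A1 gives 2 transactions, not 1
B: all counts match (1,16,1)

Answer: B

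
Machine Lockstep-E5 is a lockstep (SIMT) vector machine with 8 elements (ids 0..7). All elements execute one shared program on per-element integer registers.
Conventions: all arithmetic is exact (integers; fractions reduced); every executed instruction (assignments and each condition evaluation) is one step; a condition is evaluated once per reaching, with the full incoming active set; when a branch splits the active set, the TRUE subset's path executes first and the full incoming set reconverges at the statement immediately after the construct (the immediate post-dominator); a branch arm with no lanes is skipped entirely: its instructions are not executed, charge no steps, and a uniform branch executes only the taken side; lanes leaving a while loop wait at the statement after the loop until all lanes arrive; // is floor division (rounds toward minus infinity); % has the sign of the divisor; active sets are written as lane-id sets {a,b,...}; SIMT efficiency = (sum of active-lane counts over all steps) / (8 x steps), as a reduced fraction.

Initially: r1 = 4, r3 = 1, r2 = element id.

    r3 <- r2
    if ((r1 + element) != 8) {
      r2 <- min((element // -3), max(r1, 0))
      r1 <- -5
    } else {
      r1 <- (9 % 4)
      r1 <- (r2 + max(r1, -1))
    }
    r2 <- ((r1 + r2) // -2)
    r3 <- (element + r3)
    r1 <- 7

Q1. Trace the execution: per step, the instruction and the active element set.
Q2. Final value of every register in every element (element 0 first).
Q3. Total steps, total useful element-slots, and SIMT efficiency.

step 0: r3 <- r2                     {0,1,2,3,4,5,6,7}
step 1: eval ((r1 + element) != 8)   {0,1,2,3,4,5,6,7}
step 2: r2 <- min((element // -3), max(r1, 0)) {0,1,2,3,5,6,7}
step 3: r1 <- -5                     {0,1,2,3,5,6,7}
step 4: r1 <- (9 % 4)                {4}
step 5: r1 <- (r2 + max(r1, -1))     {4}
step 6: r2 <- ((r1 + r2) // -2)      {0,1,2,3,4,5,6,7}
step 7: r3 <- (element + r3)         {0,1,2,3,4,5,6,7}
step 8: r1 <- 7                      {0,1,2,3,4,5,6,7}

Answer: 9 steps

r1: 7,7,7,7,7,7,7,7
r3: 0,2,4,6,8,10,12,14
r2: 2,3,3,3,-5,3,3,4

steps = 9; useful = 56; efficiency = 56/72 = 7/9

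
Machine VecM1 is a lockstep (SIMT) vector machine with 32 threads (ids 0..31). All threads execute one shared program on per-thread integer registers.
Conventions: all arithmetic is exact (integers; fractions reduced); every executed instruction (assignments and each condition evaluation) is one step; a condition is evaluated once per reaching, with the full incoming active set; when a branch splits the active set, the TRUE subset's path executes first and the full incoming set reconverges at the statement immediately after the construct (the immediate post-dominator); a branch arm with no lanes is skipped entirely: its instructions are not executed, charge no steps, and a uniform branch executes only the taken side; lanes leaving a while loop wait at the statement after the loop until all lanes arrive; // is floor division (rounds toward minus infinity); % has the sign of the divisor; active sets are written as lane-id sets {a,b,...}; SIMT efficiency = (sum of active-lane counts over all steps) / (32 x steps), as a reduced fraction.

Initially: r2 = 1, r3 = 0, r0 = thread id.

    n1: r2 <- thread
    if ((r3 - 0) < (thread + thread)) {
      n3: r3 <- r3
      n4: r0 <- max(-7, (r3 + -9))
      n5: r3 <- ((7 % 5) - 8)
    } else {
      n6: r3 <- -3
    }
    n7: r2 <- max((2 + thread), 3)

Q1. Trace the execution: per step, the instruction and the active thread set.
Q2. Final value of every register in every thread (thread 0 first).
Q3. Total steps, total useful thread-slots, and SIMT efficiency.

step 0: r2 <- thread                 {0,1,2,3,4,5,6,7,8,9,10,11,12,13,14,15,16,17,18,19,20,21,22,23,24,25,26,27,28,29,30,31}
step 1: eval ((r3 - 0) < (thread + thread)) {0,1,2,3,4,5,6,7,8,9,10,11,12,13,14,15,16,17,18,19,20,21,22,23,24,25,26,27,28,29,30,31}
step 2: r3 <- r3                     {1,2,3,4,5,6,7,8,9,10,11,12,13,14,15,16,17,18,19,20,21,22,23,24,25,26,27,28,29,30,31}
step 3: r0 <- max(-7, (r3 + -9))     {1,2,3,4,5,6,7,8,9,10,11,12,13,14,15,16,17,18,19,20,21,22,23,24,25,26,27,28,29,30,31}
step 4: r3 <- ((7 % 5) - 8)          {1,2,3,4,5,6,7,8,9,10,11,12,13,14,15,16,17,18,19,20,21,22,23,24,25,26,27,28,29,30,31}
step 5: r3 <- -3                     {0}
step 6: r2 <- max((2 + thread), 3)   {0,1,2,3,4,5,6,7,8,9,10,11,12,13,14,15,16,17,18,19,20,21,22,23,24,25,26,27,28,29,30,31}

Answer: 7 steps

r2: 3,3,4,5,6,7,8,9,10,11,12,13,14,15,16,17,18,19,20,21,22,23,24,25,26,27,28,29,30,31,32,33
r3: -3,-6,-6,-6,-6,-6,-6,-6,-6,-6,-6,-6,-6,-6,-6,-6,-6,-6,-6,-6,-6,-6,-6,-6,-6,-6,-6,-6,-6,-6,-6,-6
r0: 0,-7,-7,-7,-7,-7,-7,-7,-7,-7,-7,-7,-7,-7,-7,-7,-7,-7,-7,-7,-7,-7,-7,-7,-7,-7,-7,-7,-7,-7,-7,-7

steps = 7; useful = 190; efficiency = 190/224 = 95/112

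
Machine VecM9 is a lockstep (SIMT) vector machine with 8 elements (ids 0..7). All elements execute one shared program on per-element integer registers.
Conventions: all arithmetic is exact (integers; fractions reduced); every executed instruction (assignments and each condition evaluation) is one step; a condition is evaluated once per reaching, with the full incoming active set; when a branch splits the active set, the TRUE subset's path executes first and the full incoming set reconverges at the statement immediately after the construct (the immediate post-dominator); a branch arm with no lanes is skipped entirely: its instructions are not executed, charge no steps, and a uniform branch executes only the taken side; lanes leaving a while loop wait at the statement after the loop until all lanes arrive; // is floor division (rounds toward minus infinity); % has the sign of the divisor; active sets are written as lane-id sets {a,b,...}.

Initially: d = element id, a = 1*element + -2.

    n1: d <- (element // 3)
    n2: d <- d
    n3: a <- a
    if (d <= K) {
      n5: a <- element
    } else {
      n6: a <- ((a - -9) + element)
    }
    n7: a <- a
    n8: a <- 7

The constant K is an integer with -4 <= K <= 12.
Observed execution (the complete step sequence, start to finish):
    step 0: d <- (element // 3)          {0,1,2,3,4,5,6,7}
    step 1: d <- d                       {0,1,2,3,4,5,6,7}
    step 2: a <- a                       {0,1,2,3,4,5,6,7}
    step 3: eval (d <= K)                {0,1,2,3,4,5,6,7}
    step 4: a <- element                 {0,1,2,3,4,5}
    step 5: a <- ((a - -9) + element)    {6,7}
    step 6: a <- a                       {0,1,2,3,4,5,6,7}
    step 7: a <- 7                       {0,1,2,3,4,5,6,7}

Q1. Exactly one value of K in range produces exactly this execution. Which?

Answer: K = 1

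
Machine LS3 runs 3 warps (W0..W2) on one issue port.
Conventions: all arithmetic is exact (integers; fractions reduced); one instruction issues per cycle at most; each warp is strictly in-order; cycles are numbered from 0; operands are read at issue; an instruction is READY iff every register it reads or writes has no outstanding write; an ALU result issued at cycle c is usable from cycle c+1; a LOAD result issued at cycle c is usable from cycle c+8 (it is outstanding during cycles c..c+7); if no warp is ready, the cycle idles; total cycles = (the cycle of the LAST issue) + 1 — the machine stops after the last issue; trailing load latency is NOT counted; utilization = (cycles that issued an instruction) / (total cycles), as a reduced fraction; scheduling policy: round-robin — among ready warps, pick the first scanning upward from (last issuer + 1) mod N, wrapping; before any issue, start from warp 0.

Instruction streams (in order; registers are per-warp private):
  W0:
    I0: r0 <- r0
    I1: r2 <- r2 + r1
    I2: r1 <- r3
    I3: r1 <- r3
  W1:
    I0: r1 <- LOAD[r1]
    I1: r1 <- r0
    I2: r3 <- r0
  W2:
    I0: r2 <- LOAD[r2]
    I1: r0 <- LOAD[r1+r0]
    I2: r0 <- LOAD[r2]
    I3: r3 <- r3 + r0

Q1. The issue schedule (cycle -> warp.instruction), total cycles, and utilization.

cycle 0: W0.I0
cycle 1: W1.I0
cycle 2: W2.I0
cycle 3: W0.I1
cycle 4: W2.I1
cycle 5: W0.I2
cycle 6: W0.I3
cycle 7: idle
cycle 8: idle
cycle 9: W1.I1
cycle 10: W1.I2
cycle 11: idle
cycle 12: W2.I2
cycle 13: idle
cycle 14: idle
cycle 15: idle
cycle 16: idle
cycle 17: idle
cycle 18: idle
cycle 19: idle
cycle 20: W2.I3

Answer: 21 cycles, utilization 11/21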